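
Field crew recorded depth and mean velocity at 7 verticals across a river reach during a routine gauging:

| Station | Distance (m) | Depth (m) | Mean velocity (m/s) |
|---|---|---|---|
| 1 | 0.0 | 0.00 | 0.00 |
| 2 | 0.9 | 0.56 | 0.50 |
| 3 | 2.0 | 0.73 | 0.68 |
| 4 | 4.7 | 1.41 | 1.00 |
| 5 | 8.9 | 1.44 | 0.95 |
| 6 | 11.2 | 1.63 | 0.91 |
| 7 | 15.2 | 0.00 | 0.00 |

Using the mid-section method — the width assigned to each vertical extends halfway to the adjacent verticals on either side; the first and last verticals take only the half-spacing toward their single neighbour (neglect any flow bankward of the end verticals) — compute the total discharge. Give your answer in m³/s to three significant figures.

15.2 m³/s

w_2 = (2.0 − 0.0)/2 = 1 m; q_2 = 0.50 × 0.56 × 1 = 0.2800 m³/s
w_3 = (4.7 − 0.9)/2 = 1.9 m; q_3 = 0.68 × 0.73 × 1.9 = 0.9432 m³/s
w_4 = (8.9 − 2.0)/2 = 3.45 m; q_4 = 1.00 × 1.41 × 3.45 = 4.865 m³/s
w_5 = (11.2 − 4.7)/2 = 3.25 m; q_5 = 0.95 × 1.44 × 3.25 = 4.446 m³/s
w_6 = (15.2 − 8.9)/2 = 3.15 m; q_6 = 0.91 × 1.63 × 3.15 = 4.672 m³/s
Stations 1, 7 contribute zero (depth or velocity is 0).
Q = Σ qᵢ = 15.21 m³/s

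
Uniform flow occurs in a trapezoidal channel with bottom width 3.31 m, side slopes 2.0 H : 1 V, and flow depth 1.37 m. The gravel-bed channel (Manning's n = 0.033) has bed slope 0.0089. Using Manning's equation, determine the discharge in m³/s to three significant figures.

A = (b + z·y)·y = (3.31 + 2.0×1.37)×1.37 = 8.289 m²
P = b + 2y√(1+z²) = 3.31 + 2×1.37×√(1+2.0²) = 9.437 m
R = A/P = 8.289/9.437 = 0.8783 m
Q = (1/n)·A·R^(2/3)·S^(1/2) = (1/0.033) × 8.289 × 0.8783^(2/3) × 0.0089^(1/2) = 21.73 m³/s

21.7 m³/s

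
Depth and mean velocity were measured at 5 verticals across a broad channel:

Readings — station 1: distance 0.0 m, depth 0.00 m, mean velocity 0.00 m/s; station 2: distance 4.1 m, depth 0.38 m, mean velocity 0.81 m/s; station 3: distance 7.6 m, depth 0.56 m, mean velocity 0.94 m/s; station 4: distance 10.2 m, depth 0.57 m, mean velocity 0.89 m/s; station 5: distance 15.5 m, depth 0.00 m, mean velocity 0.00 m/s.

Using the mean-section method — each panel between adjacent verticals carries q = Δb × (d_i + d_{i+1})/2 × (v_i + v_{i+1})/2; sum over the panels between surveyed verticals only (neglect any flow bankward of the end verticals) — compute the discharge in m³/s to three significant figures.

Panel 1-2: Δb = 4.1 m, d̄ = (0.00+0.38)/2 = 0.19, v̄ = (0.00+0.81)/2 = 0.405 → q = 4.1×0.19×0.405 = 0.3155 m³/s
Panel 2-3: Δb = 3.5 m, d̄ = (0.38+0.56)/2 = 0.47, v̄ = (0.81+0.94)/2 = 0.875 → q = 3.5×0.47×0.875 = 1.439 m³/s
Panel 3-4: Δb = 2.6 m, d̄ = (0.56+0.57)/2 = 0.565, v̄ = (0.94+0.89)/2 = 0.915 → q = 2.6×0.565×0.915 = 1.344 m³/s
Panel 4-5: Δb = 5.3 m, d̄ = (0.57+0.00)/2 = 0.285, v̄ = (0.89+0.00)/2 = 0.445 → q = 5.3×0.285×0.445 = 0.6722 m³/s
Q = Σ q = 3.771 m³/s

3.77 m³/s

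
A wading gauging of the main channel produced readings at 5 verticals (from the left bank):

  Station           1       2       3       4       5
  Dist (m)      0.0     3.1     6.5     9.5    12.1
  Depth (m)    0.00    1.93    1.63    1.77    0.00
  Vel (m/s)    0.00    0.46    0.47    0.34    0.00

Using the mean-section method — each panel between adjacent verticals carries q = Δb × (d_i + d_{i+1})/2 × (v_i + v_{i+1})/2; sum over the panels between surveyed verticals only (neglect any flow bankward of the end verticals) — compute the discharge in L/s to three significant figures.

Panel 1-2: Δb = 3.1 m, d̄ = (0.00+1.93)/2 = 0.965, v̄ = (0.00+0.46)/2 = 0.23 → q = 3.1×0.965×0.23 = 0.6880 m³/s
Panel 2-3: Δb = 3.4 m, d̄ = (1.93+1.63)/2 = 1.78, v̄ = (0.46+0.47)/2 = 0.465 → q = 3.4×1.78×0.465 = 2.814 m³/s
Panel 3-4: Δb = 3 m, d̄ = (1.63+1.77)/2 = 1.7, v̄ = (0.47+0.34)/2 = 0.405 → q = 3×1.7×0.405 = 2.066 m³/s
Panel 4-5: Δb = 2.6 m, d̄ = (1.77+0.00)/2 = 0.885, v̄ = (0.34+0.00)/2 = 0.17 → q = 2.6×0.885×0.17 = 0.3912 m³/s
Q = Σ q = 5.959 m³/s
= 5.959 × 1000 = 5959 L/s

5960 L/s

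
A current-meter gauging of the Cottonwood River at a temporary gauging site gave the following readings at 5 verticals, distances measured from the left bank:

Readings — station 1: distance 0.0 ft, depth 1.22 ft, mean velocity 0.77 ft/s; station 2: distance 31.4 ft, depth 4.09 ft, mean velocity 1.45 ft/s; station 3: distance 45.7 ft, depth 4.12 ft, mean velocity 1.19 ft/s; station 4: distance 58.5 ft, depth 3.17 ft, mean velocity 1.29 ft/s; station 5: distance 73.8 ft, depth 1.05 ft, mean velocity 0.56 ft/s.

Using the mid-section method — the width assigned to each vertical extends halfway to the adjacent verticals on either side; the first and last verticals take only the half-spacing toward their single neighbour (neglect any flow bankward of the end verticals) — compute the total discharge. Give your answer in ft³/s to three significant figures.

279 ft³/s

w_1 = (31.4 − 0.0)/2 = 15.7 ft; q_1 = 0.77 × 1.22 × 15.7 = 14.75 ft³/s
w_2 = (45.7 − 0.0)/2 = 22.85 ft; q_2 = 1.45 × 4.09 × 22.85 = 135.5 ft³/s
w_3 = (58.5 − 31.4)/2 = 13.55 ft; q_3 = 1.19 × 4.12 × 13.55 = 66.43 ft³/s
w_4 = (73.8 − 45.7)/2 = 14.05 ft; q_4 = 1.29 × 3.17 × 14.05 = 57.45 ft³/s
w_5 = (73.8 − 58.5)/2 = 7.65 ft; q_5 = 0.56 × 1.05 × 7.65 = 4.498 ft³/s
Q = Σ qᵢ = 278.6 ft³/s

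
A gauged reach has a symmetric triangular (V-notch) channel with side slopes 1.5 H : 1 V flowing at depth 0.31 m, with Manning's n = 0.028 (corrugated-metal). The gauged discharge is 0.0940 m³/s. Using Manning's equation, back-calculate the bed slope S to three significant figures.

0.00512

A = z·y² = 1.5×0.31² = 0.1442 m²
P = 2y√(1+z²) = 2×0.31×√(1+1.5²) = 1.118 m
R = A/P = 0.1442/1.118 = 0.1290 m
S = (Q·n / (1·A·R^(2/3)))² = (0.0940×0.028 / (1×0.1442×0.2553))² = 0.005116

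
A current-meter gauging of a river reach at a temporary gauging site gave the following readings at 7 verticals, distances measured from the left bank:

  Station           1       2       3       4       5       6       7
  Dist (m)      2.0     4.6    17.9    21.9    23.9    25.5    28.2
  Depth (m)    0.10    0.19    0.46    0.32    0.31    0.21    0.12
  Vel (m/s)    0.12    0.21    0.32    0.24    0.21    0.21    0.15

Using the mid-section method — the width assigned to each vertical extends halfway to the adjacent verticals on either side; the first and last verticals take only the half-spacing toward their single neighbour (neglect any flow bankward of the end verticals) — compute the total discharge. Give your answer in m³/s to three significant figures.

2.07 m³/s

w_1 = (4.6 − 2.0)/2 = 1.3 m; q_1 = 0.12 × 0.10 × 1.3 = 0.01560 m³/s
w_2 = (17.9 − 2.0)/2 = 7.95 m; q_2 = 0.21 × 0.19 × 7.95 = 0.3172 m³/s
w_3 = (21.9 − 4.6)/2 = 8.65 m; q_3 = 0.32 × 0.46 × 8.65 = 1.273 m³/s
w_4 = (23.9 − 17.9)/2 = 3 m; q_4 = 0.24 × 0.32 × 3 = 0.2304 m³/s
w_5 = (25.5 − 21.9)/2 = 1.8 m; q_5 = 0.21 × 0.31 × 1.8 = 0.1172 m³/s
w_6 = (28.2 − 23.9)/2 = 2.15 m; q_6 = 0.21 × 0.21 × 2.15 = 0.09482 m³/s
w_7 = (28.2 − 25.5)/2 = 1.35 m; q_7 = 0.15 × 0.12 × 1.35 = 0.02430 m³/s
Q = Σ qᵢ = 2.073 m³/s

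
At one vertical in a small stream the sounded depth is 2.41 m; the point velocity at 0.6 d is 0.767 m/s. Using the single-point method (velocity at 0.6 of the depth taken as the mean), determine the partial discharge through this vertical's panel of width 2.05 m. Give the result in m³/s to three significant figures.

3.79 m³/s

v̄ = v₀.₆ = 0.767 m/s
q = v̄ × d × w = 0.7670 × 2.41 × 2.05 = 3.789 m³/s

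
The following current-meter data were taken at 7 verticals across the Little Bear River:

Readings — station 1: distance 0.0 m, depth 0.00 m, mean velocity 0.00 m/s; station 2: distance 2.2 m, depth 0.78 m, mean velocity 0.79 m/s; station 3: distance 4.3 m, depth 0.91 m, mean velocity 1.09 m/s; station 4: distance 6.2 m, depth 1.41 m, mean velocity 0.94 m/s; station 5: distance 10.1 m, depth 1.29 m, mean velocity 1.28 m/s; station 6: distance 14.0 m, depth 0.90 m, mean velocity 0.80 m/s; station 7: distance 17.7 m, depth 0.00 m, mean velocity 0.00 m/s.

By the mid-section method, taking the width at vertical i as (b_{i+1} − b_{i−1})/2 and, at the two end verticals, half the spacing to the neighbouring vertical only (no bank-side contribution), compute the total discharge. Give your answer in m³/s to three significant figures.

w_2 = (4.3 − 0.0)/2 = 2.15 m; q_2 = 0.79 × 0.78 × 2.15 = 1.325 m³/s
w_3 = (6.2 − 2.2)/2 = 2 m; q_3 = 1.09 × 0.91 × 2 = 1.984 m³/s
w_4 = (10.1 − 4.3)/2 = 2.9 m; q_4 = 0.94 × 1.41 × 2.9 = 3.844 m³/s
w_5 = (14.0 − 6.2)/2 = 3.9 m; q_5 = 1.28 × 1.29 × 3.9 = 6.440 m³/s
w_6 = (17.7 − 10.1)/2 = 3.8 m; q_6 = 0.80 × 0.90 × 3.8 = 2.736 m³/s
Stations 1, 7 contribute zero (depth or velocity is 0).
Q = Σ qᵢ = 16.33 m³/s

16.3 m³/s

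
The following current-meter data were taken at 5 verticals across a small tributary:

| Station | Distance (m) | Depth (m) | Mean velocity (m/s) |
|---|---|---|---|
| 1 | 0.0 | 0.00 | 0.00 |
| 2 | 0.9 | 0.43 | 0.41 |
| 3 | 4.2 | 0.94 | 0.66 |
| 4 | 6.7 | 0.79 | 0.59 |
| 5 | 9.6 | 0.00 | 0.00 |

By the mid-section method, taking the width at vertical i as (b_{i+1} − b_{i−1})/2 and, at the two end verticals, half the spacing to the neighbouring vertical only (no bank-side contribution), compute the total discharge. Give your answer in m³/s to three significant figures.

3.43 m³/s

w_2 = (4.2 − 0.0)/2 = 2.1 m; q_2 = 0.41 × 0.43 × 2.1 = 0.3702 m³/s
w_3 = (6.7 − 0.9)/2 = 2.9 m; q_3 = 0.66 × 0.94 × 2.9 = 1.799 m³/s
w_4 = (9.6 − 4.2)/2 = 2.7 m; q_4 = 0.59 × 0.79 × 2.7 = 1.258 m³/s
Stations 1, 5 contribute zero (depth or velocity is 0).
Q = Σ qᵢ = 3.428 m³/s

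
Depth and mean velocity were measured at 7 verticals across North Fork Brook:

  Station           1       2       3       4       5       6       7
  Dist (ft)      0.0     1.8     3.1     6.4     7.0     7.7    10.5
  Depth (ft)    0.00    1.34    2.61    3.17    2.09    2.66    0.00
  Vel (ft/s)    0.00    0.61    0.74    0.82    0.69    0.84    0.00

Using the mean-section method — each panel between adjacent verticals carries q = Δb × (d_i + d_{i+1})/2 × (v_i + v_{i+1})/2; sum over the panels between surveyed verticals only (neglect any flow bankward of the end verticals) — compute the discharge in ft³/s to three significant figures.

Panel 1-2: Δb = 1.8 ft, d̄ = (0.00+1.34)/2 = 0.67, v̄ = (0.00+0.61)/2 = 0.305 → q = 1.8×0.67×0.305 = 0.3678 ft³/s
Panel 2-3: Δb = 1.3 ft, d̄ = (1.34+2.61)/2 = 1.975, v̄ = (0.61+0.74)/2 = 0.675 → q = 1.3×1.975×0.675 = 1.733 ft³/s
Panel 3-4: Δb = 3.3 ft, d̄ = (2.61+3.17)/2 = 2.89, v̄ = (0.74+0.82)/2 = 0.78 → q = 3.3×2.89×0.78 = 7.439 ft³/s
Panel 4-5: Δb = 0.6 ft, d̄ = (3.17+2.09)/2 = 2.63, v̄ = (0.82+0.69)/2 = 0.755 → q = 0.6×2.63×0.755 = 1.191 ft³/s
Panel 5-6: Δb = 0.7 ft, d̄ = (2.09+2.66)/2 = 2.375, v̄ = (0.69+0.84)/2 = 0.765 → q = 0.7×2.375×0.765 = 1.272 ft³/s
Panel 6-7: Δb = 2.8 ft, d̄ = (2.66+0.00)/2 = 1.33, v̄ = (0.84+0.00)/2 = 0.42 → q = 2.8×1.33×0.42 = 1.564 ft³/s
Q = Σ q = 13.57 ft³/s

13.6 ft³/s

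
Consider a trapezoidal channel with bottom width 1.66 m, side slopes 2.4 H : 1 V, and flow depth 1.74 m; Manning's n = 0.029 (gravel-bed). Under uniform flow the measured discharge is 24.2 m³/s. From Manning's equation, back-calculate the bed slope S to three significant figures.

0.00513

A = (b + z·y)·y = (1.66 + 2.4×1.74)×1.74 = 10.15 m²
P = b + 2y√(1+z²) = 1.66 + 2×1.74×√(1+2.4²) = 10.71 m
R = A/P = 10.15/10.71 = 0.9483 m
S = (Q·n / (1·A·R^(2/3)))² = (24.2×0.029 / (1×10.15×0.9652))² = 0.005127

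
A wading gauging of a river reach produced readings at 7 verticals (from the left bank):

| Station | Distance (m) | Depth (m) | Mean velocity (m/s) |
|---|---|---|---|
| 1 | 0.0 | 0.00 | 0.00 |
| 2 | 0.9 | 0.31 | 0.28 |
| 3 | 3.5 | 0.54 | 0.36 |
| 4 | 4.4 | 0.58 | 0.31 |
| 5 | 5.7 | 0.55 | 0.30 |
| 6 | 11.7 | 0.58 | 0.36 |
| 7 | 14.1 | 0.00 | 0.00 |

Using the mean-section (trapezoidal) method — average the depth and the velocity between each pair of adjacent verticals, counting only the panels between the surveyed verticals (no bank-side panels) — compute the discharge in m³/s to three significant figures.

2.01 m³/s

Panel 1-2: Δb = 0.9 m, d̄ = (0.00+0.31)/2 = 0.155, v̄ = (0.00+0.28)/2 = 0.14 → q = 0.9×0.155×0.14 = 0.01953 m³/s
Panel 2-3: Δb = 2.6 m, d̄ = (0.31+0.54)/2 = 0.425, v̄ = (0.28+0.36)/2 = 0.32 → q = 2.6×0.425×0.32 = 0.3536 m³/s
Panel 3-4: Δb = 0.9 m, d̄ = (0.54+0.58)/2 = 0.56, v̄ = (0.36+0.31)/2 = 0.335 → q = 0.9×0.56×0.335 = 0.1688 m³/s
Panel 4-5: Δb = 1.3 m, d̄ = (0.58+0.55)/2 = 0.565, v̄ = (0.31+0.30)/2 = 0.305 → q = 1.3×0.565×0.305 = 0.2240 m³/s
Panel 5-6: Δb = 6 m, d̄ = (0.55+0.58)/2 = 0.565, v̄ = (0.30+0.36)/2 = 0.33 → q = 6×0.565×0.33 = 1.119 m³/s
Panel 6-7: Δb = 2.4 m, d̄ = (0.58+0.00)/2 = 0.29, v̄ = (0.36+0.00)/2 = 0.18 → q = 2.4×0.29×0.18 = 0.1253 m³/s
Q = Σ q = 2.010 m³/s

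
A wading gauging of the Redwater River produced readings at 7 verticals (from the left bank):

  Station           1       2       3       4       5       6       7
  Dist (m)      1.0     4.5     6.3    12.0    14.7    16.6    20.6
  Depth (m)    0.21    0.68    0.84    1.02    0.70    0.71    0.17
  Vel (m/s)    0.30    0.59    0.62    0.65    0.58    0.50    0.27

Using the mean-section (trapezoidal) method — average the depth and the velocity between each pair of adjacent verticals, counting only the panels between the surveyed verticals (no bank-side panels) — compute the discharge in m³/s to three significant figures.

Panel 1-2: Δb = 3.5 m, d̄ = (0.21+0.68)/2 = 0.445, v̄ = (0.30+0.59)/2 = 0.445 → q = 3.5×0.445×0.445 = 0.6931 m³/s
Panel 2-3: Δb = 1.8 m, d̄ = (0.68+0.84)/2 = 0.76, v̄ = (0.59+0.62)/2 = 0.605 → q = 1.8×0.76×0.605 = 0.8276 m³/s
Panel 3-4: Δb = 5.7 m, d̄ = (0.84+1.02)/2 = 0.93, v̄ = (0.62+0.65)/2 = 0.635 → q = 5.7×0.93×0.635 = 3.366 m³/s
Panel 4-5: Δb = 2.7 m, d̄ = (1.02+0.70)/2 = 0.86, v̄ = (0.65+0.58)/2 = 0.615 → q = 2.7×0.86×0.615 = 1.428 m³/s
Panel 5-6: Δb = 1.9 m, d̄ = (0.70+0.71)/2 = 0.705, v̄ = (0.58+0.50)/2 = 0.54 → q = 1.9×0.705×0.54 = 0.7233 m³/s
Panel 6-7: Δb = 4 m, d̄ = (0.71+0.17)/2 = 0.44, v̄ = (0.50+0.27)/2 = 0.385 → q = 4×0.44×0.385 = 0.6776 m³/s
Q = Σ q = 7.716 m³/s

7.72 m³/s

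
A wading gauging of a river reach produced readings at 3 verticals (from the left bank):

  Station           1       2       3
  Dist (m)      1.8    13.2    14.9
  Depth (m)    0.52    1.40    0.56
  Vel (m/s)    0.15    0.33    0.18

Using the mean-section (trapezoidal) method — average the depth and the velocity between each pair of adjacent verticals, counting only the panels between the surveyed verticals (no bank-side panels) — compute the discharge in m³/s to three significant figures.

Panel 1-2: Δb = 11.4 m, d̄ = (0.52+1.40)/2 = 0.96, v̄ = (0.15+0.33)/2 = 0.24 → q = 11.4×0.96×0.24 = 2.627 m³/s
Panel 2-3: Δb = 1.7 m, d̄ = (1.40+0.56)/2 = 0.98, v̄ = (0.33+0.18)/2 = 0.255 → q = 1.7×0.98×0.255 = 0.4248 m³/s
Q = Σ q = 3.051 m³/s

3.05 m³/s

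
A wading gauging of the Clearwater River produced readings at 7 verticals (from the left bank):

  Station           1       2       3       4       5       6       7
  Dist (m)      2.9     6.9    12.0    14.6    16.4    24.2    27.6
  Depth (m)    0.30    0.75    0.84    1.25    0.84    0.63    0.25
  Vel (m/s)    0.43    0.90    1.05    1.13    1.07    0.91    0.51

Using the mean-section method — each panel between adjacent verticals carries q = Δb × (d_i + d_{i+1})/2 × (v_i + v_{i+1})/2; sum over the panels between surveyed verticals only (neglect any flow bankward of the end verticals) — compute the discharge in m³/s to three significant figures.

Panel 1-2: Δb = 4 m, d̄ = (0.30+0.75)/2 = 0.525, v̄ = (0.43+0.90)/2 = 0.665 → q = 4×0.525×0.665 = 1.397 m³/s
Panel 2-3: Δb = 5.1 m, d̄ = (0.75+0.84)/2 = 0.795, v̄ = (0.90+1.05)/2 = 0.975 → q = 5.1×0.795×0.975 = 3.953 m³/s
Panel 3-4: Δb = 2.6 m, d̄ = (0.84+1.25)/2 = 1.045, v̄ = (1.05+1.13)/2 = 1.09 → q = 2.6×1.045×1.09 = 2.962 m³/s
Panel 4-5: Δb = 1.8 m, d̄ = (1.25+0.84)/2 = 1.045, v̄ = (1.13+1.07)/2 = 1.1 → q = 1.8×1.045×1.1 = 2.069 m³/s
Panel 5-6: Δb = 7.8 m, d̄ = (0.84+0.63)/2 = 0.735, v̄ = (1.07+0.91)/2 = 0.99 → q = 7.8×0.735×0.99 = 5.676 m³/s
Panel 6-7: Δb = 3.4 m, d̄ = (0.63+0.25)/2 = 0.44, v̄ = (0.91+0.51)/2 = 0.71 → q = 3.4×0.44×0.71 = 1.062 m³/s
Q = Σ q = 17.12 m³/s

17.1 m³/s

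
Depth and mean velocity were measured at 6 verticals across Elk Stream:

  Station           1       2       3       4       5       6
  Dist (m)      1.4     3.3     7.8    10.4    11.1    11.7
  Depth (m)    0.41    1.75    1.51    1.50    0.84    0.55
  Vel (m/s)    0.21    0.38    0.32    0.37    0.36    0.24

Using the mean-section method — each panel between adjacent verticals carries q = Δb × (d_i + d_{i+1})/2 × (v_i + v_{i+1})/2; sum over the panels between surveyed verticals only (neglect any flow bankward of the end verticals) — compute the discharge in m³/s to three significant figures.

Panel 1-2: Δb = 1.9 m, d̄ = (0.41+1.75)/2 = 1.08, v̄ = (0.21+0.38)/2 = 0.295 → q = 1.9×1.08×0.295 = 0.6053 m³/s
Panel 2-3: Δb = 4.5 m, d̄ = (1.75+1.51)/2 = 1.63, v̄ = (0.38+0.32)/2 = 0.35 → q = 4.5×1.63×0.35 = 2.567 m³/s
Panel 3-4: Δb = 2.6 m, d̄ = (1.51+1.50)/2 = 1.505, v̄ = (0.32+0.37)/2 = 0.345 → q = 2.6×1.505×0.345 = 1.350 m³/s
Panel 4-5: Δb = 0.7 m, d̄ = (1.50+0.84)/2 = 1.17, v̄ = (0.37+0.36)/2 = 0.365 → q = 0.7×1.17×0.365 = 0.2989 m³/s
Panel 5-6: Δb = 0.6 m, d̄ = (0.84+0.55)/2 = 0.695, v̄ = (0.36+0.24)/2 = 0.3 → q = 0.6×0.695×0.3 = 0.1251 m³/s
Q = Σ q = 4.947 m³/s

4.95 m³/s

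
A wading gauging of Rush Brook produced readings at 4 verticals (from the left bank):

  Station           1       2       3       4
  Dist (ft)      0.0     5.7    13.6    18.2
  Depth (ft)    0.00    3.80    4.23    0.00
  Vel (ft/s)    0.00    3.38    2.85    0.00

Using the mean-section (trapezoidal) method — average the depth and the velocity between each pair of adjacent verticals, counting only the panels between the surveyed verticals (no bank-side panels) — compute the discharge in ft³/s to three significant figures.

131 ft³/s

Panel 1-2: Δb = 5.7 ft, d̄ = (0.00+3.80)/2 = 1.9, v̄ = (0.00+3.38)/2 = 1.69 → q = 5.7×1.9×1.69 = 18.30 ft³/s
Panel 2-3: Δb = 7.9 ft, d̄ = (3.80+4.23)/2 = 4.015, v̄ = (3.38+2.85)/2 = 3.115 → q = 7.9×4.015×3.115 = 98.80 ft³/s
Panel 3-4: Δb = 4.6 ft, d̄ = (4.23+0.00)/2 = 2.115, v̄ = (2.85+0.00)/2 = 1.425 → q = 4.6×2.115×1.425 = 13.86 ft³/s
Q = Σ q = 131.0 ft³/s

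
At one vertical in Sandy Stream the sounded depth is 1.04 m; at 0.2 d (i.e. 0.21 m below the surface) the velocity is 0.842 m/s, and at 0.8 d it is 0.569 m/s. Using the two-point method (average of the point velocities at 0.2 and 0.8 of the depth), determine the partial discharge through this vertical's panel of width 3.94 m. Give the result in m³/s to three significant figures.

2.89 m³/s

v̄ = (0.842 + 0.569) / 2 = 0.7055 m/s
q = v̄ × d × w = 0.7055 × 1.04 × 3.94 = 2.891 m³/s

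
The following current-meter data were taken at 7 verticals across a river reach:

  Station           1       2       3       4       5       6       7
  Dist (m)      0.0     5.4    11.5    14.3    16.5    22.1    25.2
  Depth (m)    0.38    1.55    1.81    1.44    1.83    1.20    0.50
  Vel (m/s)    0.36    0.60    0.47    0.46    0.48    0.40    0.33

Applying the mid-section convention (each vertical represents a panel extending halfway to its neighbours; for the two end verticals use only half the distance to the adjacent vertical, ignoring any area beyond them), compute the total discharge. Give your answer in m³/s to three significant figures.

16.9 m³/s

w_1 = (5.4 − 0.0)/2 = 2.7 m; q_1 = 0.36 × 0.38 × 2.7 = 0.3694 m³/s
w_2 = (11.5 − 0.0)/2 = 5.75 m; q_2 = 0.60 × 1.55 × 5.75 = 5.348 m³/s
w_3 = (14.3 − 5.4)/2 = 4.45 m; q_3 = 0.47 × 1.81 × 4.45 = 3.786 m³/s
w_4 = (16.5 − 11.5)/2 = 2.5 m; q_4 = 0.46 × 1.44 × 2.5 = 1.656 m³/s
w_5 = (22.1 − 14.3)/2 = 3.9 m; q_5 = 0.48 × 1.83 × 3.9 = 3.426 m³/s
w_6 = (25.2 − 16.5)/2 = 4.35 m; q_6 = 0.40 × 1.20 × 4.35 = 2.088 m³/s
w_7 = (25.2 − 22.1)/2 = 1.55 m; q_7 = 0.33 × 0.50 × 1.55 = 0.2558 m³/s
Q = Σ qᵢ = 16.93 m³/s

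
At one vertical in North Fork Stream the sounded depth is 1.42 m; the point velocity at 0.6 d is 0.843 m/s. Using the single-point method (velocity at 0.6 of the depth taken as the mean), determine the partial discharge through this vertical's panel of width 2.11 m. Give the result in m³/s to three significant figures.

2.53 m³/s

v̄ = v₀.₆ = 0.843 m/s
q = v̄ × d × w = 0.8430 × 1.42 × 2.11 = 2.526 m³/s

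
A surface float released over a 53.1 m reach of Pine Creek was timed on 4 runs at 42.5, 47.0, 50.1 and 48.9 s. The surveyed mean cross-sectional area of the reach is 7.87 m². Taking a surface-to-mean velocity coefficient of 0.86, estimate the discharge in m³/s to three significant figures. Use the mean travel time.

t̄ = (42.5 + 47.0 + 50.1 + 48.9) / 4 = 47.125 s
v_surface = L / t̄ = 53.1 / 47.125 = 1.127 m/s
v_mean = 0.86 × 1.127 = 0.9690 m/s
Q = A × v_mean = 7.87 × 0.9690 = 7.626 m³/s

7.63 m³/s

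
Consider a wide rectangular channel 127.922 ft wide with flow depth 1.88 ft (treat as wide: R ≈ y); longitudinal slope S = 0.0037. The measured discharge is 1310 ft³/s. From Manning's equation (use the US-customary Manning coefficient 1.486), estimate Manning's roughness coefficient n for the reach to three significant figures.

A = b·y = 127.922 × 1.88 = 240.5 ft²
Wide channel: R ≈ y = 1.88 ft
n = (1.486/Q)·A·R^(2/3)·S^(1/2) = (1.486/1310) × 240.5 × 1.523 × 0.06083 = 0.02528

0.0253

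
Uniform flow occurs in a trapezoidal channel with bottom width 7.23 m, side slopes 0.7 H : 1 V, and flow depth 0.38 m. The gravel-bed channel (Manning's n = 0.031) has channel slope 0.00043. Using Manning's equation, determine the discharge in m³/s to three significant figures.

A = (b + z·y)·y = (7.23 + 0.7×0.38)×0.38 = 2.848 m²
P = b + 2y√(1+z²) = 7.23 + 2×0.38×√(1+0.7²) = 8.158 m
R = A/P = 2.848/8.158 = 0.3492 m
Q = (1/n)·A·R^(2/3)·S^(1/2) = (1/0.031) × 2.848 × 0.3492^(2/3) × 0.00043^(1/2) = 0.9448 m³/s

0.945 m³/s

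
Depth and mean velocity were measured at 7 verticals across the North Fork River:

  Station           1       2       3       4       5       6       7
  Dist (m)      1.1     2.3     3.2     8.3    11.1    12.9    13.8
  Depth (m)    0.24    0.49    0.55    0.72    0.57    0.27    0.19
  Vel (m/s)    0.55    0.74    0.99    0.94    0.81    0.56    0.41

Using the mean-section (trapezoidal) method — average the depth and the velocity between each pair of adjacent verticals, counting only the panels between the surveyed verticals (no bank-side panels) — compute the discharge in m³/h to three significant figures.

Panel 1-2: Δb = 1.2 m, d̄ = (0.24+0.49)/2 = 0.365, v̄ = (0.55+0.74)/2 = 0.645 → q = 1.2×0.365×0.645 = 0.2825 m³/s
Panel 2-3: Δb = 0.9 m, d̄ = (0.49+0.55)/2 = 0.52, v̄ = (0.74+0.99)/2 = 0.865 → q = 0.9×0.52×0.865 = 0.4048 m³/s
Panel 3-4: Δb = 5.1 m, d̄ = (0.55+0.72)/2 = 0.635, v̄ = (0.99+0.94)/2 = 0.965 → q = 5.1×0.635×0.965 = 3.125 m³/s
Panel 4-5: Δb = 2.8 m, d̄ = (0.72+0.57)/2 = 0.645, v̄ = (0.94+0.81)/2 = 0.875 → q = 2.8×0.645×0.875 = 1.580 m³/s
Panel 5-6: Δb = 1.8 m, d̄ = (0.57+0.27)/2 = 0.42, v̄ = (0.81+0.56)/2 = 0.685 → q = 1.8×0.42×0.685 = 0.5179 m³/s
Panel 6-7: Δb = 0.9 m, d̄ = (0.27+0.19)/2 = 0.23, v̄ = (0.56+0.41)/2 = 0.485 → q = 0.9×0.23×0.485 = 0.1004 m³/s
Q = Σ q = 6.011 m³/s
= 6.011 × 3600 = 21640 m³/h

21600 m³/h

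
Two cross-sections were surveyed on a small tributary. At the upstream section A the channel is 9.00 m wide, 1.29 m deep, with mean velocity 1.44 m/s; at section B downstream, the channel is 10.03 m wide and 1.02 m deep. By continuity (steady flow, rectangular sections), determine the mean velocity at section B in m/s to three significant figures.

Q = A₁V₁ = (9.00×1.29) × 1.44 = 16.72 m³/s
A₂ = 10.03 × 1.02 = 10.23 m²
V₂ = Q/A₂ = 16.72/10.23 = 1.634 m/s

1.63 m/s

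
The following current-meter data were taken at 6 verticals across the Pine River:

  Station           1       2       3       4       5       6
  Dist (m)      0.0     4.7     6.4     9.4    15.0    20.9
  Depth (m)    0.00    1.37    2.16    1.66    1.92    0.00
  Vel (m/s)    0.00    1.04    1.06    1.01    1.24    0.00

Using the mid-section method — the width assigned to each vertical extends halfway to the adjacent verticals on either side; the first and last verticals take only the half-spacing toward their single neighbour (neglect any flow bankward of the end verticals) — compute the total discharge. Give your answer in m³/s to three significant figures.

w_2 = (6.4 − 0.0)/2 = 3.2 m; q_2 = 1.04 × 1.37 × 3.2 = 4.559 m³/s
w_3 = (9.4 − 4.7)/2 = 2.35 m; q_3 = 1.06 × 2.16 × 2.35 = 5.381 m³/s
w_4 = (15.0 − 6.4)/2 = 4.3 m; q_4 = 1.01 × 1.66 × 4.3 = 7.209 m³/s
w_5 = (20.9 − 9.4)/2 = 5.75 m; q_5 = 1.24 × 1.92 × 5.75 = 13.69 m³/s
Stations 1, 6 contribute zero (depth or velocity is 0).
Q = Σ qᵢ = 30.84 m³/s

30.8 m³/s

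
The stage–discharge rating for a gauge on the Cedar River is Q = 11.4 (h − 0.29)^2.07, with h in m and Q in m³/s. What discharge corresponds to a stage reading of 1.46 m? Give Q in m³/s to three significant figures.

15.8 m³/s

Q = 11.4 × (1.46 − 0.29)^2.07 = 11.4 × 1.17^2.07 = 15.78 m³/s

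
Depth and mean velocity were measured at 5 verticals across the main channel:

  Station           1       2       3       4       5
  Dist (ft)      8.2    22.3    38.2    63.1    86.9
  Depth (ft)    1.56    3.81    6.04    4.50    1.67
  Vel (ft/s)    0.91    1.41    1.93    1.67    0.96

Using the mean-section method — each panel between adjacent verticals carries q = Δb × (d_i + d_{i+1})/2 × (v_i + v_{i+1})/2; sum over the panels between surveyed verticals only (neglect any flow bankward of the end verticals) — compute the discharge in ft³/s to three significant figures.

Panel 1-2: Δb = 14.1 ft, d̄ = (1.56+3.81)/2 = 2.685, v̄ = (0.91+1.41)/2 = 1.16 → q = 14.1×2.685×1.16 = 43.92 ft³/s
Panel 2-3: Δb = 15.9 ft, d̄ = (3.81+6.04)/2 = 4.925, v̄ = (1.41+1.93)/2 = 1.67 → q = 15.9×4.925×1.67 = 130.8 ft³/s
Panel 3-4: Δb = 24.9 ft, d̄ = (6.04+4.50)/2 = 5.27, v̄ = (1.93+1.67)/2 = 1.8 → q = 24.9×5.27×1.8 = 236.2 ft³/s
Panel 4-5: Δb = 23.8 ft, d̄ = (4.50+1.67)/2 = 3.085, v̄ = (1.67+0.96)/2 = 1.315 → q = 23.8×3.085×1.315 = 96.55 ft³/s
Q = Σ q = 507.4 ft³/s

507 ft³/s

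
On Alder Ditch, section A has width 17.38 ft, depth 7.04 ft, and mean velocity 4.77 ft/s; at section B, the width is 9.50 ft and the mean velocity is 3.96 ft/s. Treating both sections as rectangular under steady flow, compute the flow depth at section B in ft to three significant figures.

Q = A₁V₁ = (17.38×7.04) × 4.77 = 583.6 ft³/s
d₂ = Q/(b₂ V₂) = 583.6/(9.50×3.96) = 15.51 ft

15.5 ft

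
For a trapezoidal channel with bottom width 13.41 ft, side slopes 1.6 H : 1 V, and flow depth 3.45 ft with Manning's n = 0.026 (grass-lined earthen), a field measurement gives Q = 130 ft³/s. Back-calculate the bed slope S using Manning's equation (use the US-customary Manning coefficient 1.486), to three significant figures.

0.000363

A = (b + z·y)·y = (13.41 + 1.6×3.45)×3.45 = 65.31 ft²
P = b + 2y√(1+z²) = 13.41 + 2×3.45×√(1+1.6²) = 26.43 ft
R = A/P = 65.31/26.43 = 2.471 ft
S = (Q·n / (1.486·A·R^(2/3)))² = (130×0.026 / (1.486×65.31×1.828))² = 0.0003631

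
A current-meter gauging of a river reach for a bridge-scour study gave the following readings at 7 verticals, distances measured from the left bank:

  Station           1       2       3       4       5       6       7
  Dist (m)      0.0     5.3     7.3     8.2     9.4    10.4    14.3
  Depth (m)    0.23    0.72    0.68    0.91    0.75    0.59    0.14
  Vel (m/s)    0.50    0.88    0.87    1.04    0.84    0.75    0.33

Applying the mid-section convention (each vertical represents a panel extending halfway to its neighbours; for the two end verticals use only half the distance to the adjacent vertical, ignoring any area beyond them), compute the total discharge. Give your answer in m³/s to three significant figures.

w_1 = (5.3 − 0.0)/2 = 2.65 m; q_1 = 0.50 × 0.23 × 2.65 = 0.3048 m³/s
w_2 = (7.3 − 0.0)/2 = 3.65 m; q_2 = 0.88 × 0.72 × 3.65 = 2.313 m³/s
w_3 = (8.2 − 5.3)/2 = 1.45 m; q_3 = 0.87 × 0.68 × 1.45 = 0.8578 m³/s
w_4 = (9.4 − 7.3)/2 = 1.05 m; q_4 = 1.04 × 0.91 × 1.05 = 0.9937 m³/s
w_5 = (10.4 − 8.2)/2 = 1.1 m; q_5 = 0.84 × 0.75 × 1.1 = 0.6930 m³/s
w_6 = (14.3 − 9.4)/2 = 2.45 m; q_6 = 0.75 × 0.59 × 2.45 = 1.084 m³/s
w_7 = (14.3 − 10.4)/2 = 1.95 m; q_7 = 0.33 × 0.14 × 1.95 = 0.09009 m³/s
Q = Σ qᵢ = 6.336 m³/s

6.34 m³/s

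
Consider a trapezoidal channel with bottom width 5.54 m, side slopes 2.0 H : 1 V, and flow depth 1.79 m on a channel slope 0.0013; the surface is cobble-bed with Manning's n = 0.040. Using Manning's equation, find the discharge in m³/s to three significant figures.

16.7 m³/s

A = (b + z·y)·y = (5.54 + 2.0×1.79)×1.79 = 16.32 m²
P = b + 2y√(1+z²) = 5.54 + 2×1.79×√(1+2.0²) = 13.55 m
R = A/P = 16.32/13.55 = 1.205 m
Q = (1/n)·A·R^(2/3)·S^(1/2) = (1/0.040) × 16.32 × 1.205^(2/3) × 0.0013^(1/2) = 16.66 m³/s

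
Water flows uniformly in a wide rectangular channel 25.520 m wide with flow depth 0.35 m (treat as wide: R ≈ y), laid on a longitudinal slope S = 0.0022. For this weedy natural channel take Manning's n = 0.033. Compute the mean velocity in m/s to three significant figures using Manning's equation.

A = b·y = 25.520 × 0.35 = 8.932 m²
Wide channel: R ≈ y = 0.35 m
Q = (1/n)·A·R^(2/3)·S^(1/2) = (1/0.033) × 8.932 × 0.3500^(2/3) × 0.0022^(1/2) = 6.305 m³/s
V = Q/A = 6.305/8.932 = 0.7059 m/s

0.706 m/s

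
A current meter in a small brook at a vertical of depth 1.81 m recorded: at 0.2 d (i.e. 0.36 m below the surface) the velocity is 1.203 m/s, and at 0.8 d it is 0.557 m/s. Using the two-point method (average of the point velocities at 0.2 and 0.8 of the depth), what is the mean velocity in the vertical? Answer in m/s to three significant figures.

v̄ = (1.203 + 0.557) / 2 = 0.8800 m/s

0.880 m/s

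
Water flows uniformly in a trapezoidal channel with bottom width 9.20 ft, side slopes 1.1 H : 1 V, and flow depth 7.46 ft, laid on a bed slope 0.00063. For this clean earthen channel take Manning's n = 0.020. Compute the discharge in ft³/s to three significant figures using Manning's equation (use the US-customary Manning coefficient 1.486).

A = (b + z·y)·y = (9.20 + 1.1×7.46)×7.46 = 129.8 ft²
P = b + 2y√(1+z²) = 9.20 + 2×7.46×√(1+1.1²) = 31.38 ft
R = A/P = 129.8/31.38 = 4.138 ft
Q = (1.486/n)·A·R^(2/3)·S^(1/2) = (1.486/0.020) × 129.8 × 4.138^(2/3) × 0.00063^(1/2) = 624.1 ft³/s

624 ft³/s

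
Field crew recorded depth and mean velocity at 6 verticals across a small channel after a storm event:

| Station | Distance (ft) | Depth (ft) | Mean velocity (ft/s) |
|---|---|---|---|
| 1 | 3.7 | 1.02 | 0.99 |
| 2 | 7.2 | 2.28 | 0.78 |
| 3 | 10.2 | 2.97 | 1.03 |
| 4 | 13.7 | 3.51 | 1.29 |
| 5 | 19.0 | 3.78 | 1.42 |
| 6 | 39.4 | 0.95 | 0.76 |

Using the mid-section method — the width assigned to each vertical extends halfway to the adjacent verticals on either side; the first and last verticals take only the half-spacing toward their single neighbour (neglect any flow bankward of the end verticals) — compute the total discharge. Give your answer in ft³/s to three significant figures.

114 ft³/s

w_1 = (7.2 − 3.7)/2 = 1.75 ft; q_1 = 0.99 × 1.02 × 1.75 = 1.767 ft³/s
w_2 = (10.2 − 3.7)/2 = 3.25 ft; q_2 = 0.78 × 2.28 × 3.25 = 5.780 ft³/s
w_3 = (13.7 − 7.2)/2 = 3.25 ft; q_3 = 1.03 × 2.97 × 3.25 = 9.942 ft³/s
w_4 = (19.0 − 10.2)/2 = 4.4 ft; q_4 = 1.29 × 3.51 × 4.4 = 19.92 ft³/s
w_5 = (39.4 − 13.7)/2 = 12.85 ft; q_5 = 1.42 × 3.78 × 12.85 = 68.97 ft³/s
w_6 = (39.4 − 19.0)/2 = 10.2 ft; q_6 = 0.76 × 0.95 × 10.2 = 7.364 ft³/s
Q = Σ qᵢ = 113.7 ft³/s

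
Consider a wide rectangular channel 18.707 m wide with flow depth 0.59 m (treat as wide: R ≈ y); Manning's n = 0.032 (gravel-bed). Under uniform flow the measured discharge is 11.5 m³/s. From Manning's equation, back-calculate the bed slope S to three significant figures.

A = b·y = 18.707 × 0.59 = 11.04 m²
Wide channel: R ≈ y = 0.59 m
S = (Q·n / (1·A·R^(2/3)))² = (11.5×0.032 / (1×11.04×0.7035))² = 0.002247

0.00225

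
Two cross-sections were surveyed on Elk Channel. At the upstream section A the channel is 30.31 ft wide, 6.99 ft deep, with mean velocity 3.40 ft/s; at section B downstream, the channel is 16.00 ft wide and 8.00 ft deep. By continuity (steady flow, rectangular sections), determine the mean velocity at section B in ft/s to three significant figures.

5.63 ft/s

Q = A₁V₁ = (30.31×6.99) × 3.40 = 720.3 ft³/s
A₂ = 16.00 × 8.00 = 128.0 ft²
V₂ = Q/A₂ = 720.3/128.0 = 5.628 ft/s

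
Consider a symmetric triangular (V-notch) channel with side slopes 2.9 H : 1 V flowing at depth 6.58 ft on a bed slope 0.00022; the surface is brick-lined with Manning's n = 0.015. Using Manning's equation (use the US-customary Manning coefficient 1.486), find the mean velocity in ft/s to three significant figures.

3.13 ft/s

A = z·y² = 2.9×6.58² = 125.6 ft²
P = 2y√(1+z²) = 2×6.58×√(1+2.9²) = 40.37 ft
R = A/P = 125.6/40.37 = 3.110 ft
Q = (1.486/n)·A·R^(2/3)·S^(1/2) = (1.486/0.015) × 125.6 × 3.110^(2/3) × 0.00022^(1/2) = 393.1 ft³/s
V = Q/A = 393.1/125.6 = 3.131 ft/s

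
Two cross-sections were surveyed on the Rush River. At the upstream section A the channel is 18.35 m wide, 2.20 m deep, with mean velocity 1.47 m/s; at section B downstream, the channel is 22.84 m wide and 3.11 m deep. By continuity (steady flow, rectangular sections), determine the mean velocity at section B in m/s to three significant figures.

0.835 m/s

Q = A₁V₁ = (18.35×2.20) × 1.47 = 59.34 m³/s
A₂ = 22.84 × 3.11 = 71.03 m²
V₂ = Q/A₂ = 59.34/71.03 = 0.8354 m/s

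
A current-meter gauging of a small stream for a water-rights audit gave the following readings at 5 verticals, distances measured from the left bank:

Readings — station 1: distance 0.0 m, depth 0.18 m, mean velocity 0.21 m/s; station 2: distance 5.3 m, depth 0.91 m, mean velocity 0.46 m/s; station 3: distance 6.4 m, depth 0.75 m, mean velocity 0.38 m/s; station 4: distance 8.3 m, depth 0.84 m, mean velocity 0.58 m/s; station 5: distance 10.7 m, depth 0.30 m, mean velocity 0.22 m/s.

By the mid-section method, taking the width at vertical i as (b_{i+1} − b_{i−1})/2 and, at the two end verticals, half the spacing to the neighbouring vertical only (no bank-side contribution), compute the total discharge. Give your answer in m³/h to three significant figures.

w_1 = (5.3 − 0.0)/2 = 2.65 m; q_1 = 0.21 × 0.18 × 2.65 = 0.1002 m³/s
w_2 = (6.4 − 0.0)/2 = 3.2 m; q_2 = 0.46 × 0.91 × 3.2 = 1.340 m³/s
w_3 = (8.3 − 5.3)/2 = 1.5 m; q_3 = 0.38 × 0.75 × 1.5 = 0.4275 m³/s
w_4 = (10.7 − 6.4)/2 = 2.15 m; q_4 = 0.58 × 0.84 × 2.15 = 1.047 m³/s
w_5 = (10.7 − 8.3)/2 = 1.2 m; q_5 = 0.22 × 0.30 × 1.2 = 0.07920 m³/s
Q = Σ qᵢ = 2.994 m³/s
= 2.994 × 3600 = 10780 m³/h

10800 m³/h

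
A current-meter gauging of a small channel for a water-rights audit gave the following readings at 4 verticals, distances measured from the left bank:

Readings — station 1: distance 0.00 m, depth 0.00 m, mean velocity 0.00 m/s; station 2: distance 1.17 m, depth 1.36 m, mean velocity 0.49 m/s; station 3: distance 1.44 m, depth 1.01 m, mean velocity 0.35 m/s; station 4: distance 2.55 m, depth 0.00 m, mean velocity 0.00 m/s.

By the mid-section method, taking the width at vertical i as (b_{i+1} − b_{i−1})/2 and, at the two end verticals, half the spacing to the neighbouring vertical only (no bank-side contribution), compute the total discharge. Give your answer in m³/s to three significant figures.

0.724 m³/s

w_2 = (1.44 − 0.00)/2 = 0.72 m; q_2 = 0.49 × 1.36 × 0.72 = 0.4798 m³/s
w_3 = (2.55 − 1.17)/2 = 0.69 m; q_3 = 0.35 × 1.01 × 0.69 = 0.2439 m³/s
Stations 1, 4 contribute zero (depth or velocity is 0).
Q = Σ qᵢ = 0.7237 m³/s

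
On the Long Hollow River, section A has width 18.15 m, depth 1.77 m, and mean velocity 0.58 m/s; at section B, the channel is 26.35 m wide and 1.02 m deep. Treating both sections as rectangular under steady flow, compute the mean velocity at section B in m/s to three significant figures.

0.693 m/s

Q = A₁V₁ = (18.15×1.77) × 0.58 = 18.63 m³/s
A₂ = 26.35 × 1.02 = 26.88 m²
V₂ = Q/A₂ = 18.63/26.88 = 0.6933 m/s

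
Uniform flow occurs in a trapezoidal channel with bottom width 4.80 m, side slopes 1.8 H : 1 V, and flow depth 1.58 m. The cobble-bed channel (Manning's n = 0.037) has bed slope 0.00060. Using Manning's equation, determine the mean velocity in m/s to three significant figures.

A = (b + z·y)·y = (4.80 + 1.8×1.58)×1.58 = 12.08 m²
P = b + 2y√(1+z²) = 4.80 + 2×1.58×√(1+1.8²) = 11.31 m
R = A/P = 12.08/11.31 = 1.068 m
Q = (1/n)·A·R^(2/3)·S^(1/2) = (1/0.037) × 12.08 × 1.068^(2/3) × 0.00060^(1/2) = 8.355 m³/s
V = Q/A = 8.355/12.08 = 0.6918 m/s

0.692 m/s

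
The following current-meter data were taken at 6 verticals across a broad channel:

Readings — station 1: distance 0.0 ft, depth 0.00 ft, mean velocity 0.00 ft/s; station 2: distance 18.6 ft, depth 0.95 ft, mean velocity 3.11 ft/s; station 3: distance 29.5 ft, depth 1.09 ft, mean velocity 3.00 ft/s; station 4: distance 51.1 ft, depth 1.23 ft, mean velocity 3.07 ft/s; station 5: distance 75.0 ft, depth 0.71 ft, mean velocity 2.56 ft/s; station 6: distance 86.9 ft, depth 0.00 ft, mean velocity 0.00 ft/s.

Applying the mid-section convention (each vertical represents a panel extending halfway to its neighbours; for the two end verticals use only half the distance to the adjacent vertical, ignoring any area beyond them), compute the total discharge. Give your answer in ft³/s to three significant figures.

215 ft³/s

w_2 = (29.5 − 0.0)/2 = 14.75 ft; q_2 = 3.11 × 0.95 × 14.75 = 43.58 ft³/s
w_3 = (51.1 − 18.6)/2 = 16.25 ft; q_3 = 3.00 × 1.09 × 16.25 = 53.14 ft³/s
w_4 = (75.0 − 29.5)/2 = 22.75 ft; q_4 = 3.07 × 1.23 × 22.75 = 85.91 ft³/s
w_5 = (86.9 − 51.1)/2 = 17.9 ft; q_5 = 2.56 × 0.71 × 17.9 = 32.54 ft³/s
Stations 1, 6 contribute zero (depth or velocity is 0).
Q = Σ qᵢ = 215.2 ft³/s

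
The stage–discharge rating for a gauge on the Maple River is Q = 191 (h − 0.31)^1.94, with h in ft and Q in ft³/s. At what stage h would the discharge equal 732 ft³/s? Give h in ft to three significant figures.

2.31 ft

h − h₀ = (Q/C)^(1/b) = (732/191)^(1/1.94) = 1.999 ft
h = 0.31 + 1.999 = 2.309 ft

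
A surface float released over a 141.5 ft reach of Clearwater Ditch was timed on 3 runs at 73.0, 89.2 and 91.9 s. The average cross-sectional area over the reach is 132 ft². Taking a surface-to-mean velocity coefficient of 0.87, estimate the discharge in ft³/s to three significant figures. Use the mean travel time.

t̄ = (73.0 + 89.2 + 91.9) / 3 = 84.7 s
v_surface = L / t̄ = 141.5 / 84.7 = 1.671 ft/s
v_mean = 0.87 × 1.671 = 1.453 ft/s
Q = A × v_mean = 132 × 1.453 = 191.9 ft³/s

192 ft³/s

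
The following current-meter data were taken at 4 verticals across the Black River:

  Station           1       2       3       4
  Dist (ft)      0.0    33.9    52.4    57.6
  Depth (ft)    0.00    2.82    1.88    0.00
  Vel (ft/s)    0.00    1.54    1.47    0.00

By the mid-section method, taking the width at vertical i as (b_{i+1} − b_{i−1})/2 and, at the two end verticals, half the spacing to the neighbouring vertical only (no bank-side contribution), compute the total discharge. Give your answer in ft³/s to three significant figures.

w_2 = (52.4 − 0.0)/2 = 26.2 ft; q_2 = 1.54 × 2.82 × 26.2 = 113.8 ft³/s
w_3 = (57.6 − 33.9)/2 = 11.85 ft; q_3 = 1.47 × 1.88 × 11.85 = 32.75 ft³/s
Stations 1, 4 contribute zero (depth or velocity is 0).
Q = Σ qᵢ = 146.5 ft³/s

147 ft³/s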